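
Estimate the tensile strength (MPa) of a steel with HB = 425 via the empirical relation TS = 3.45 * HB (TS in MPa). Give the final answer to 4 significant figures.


TS (MPa) = 3.45 * HB
TS = 3.45 * 425
TS = 1466 MPa


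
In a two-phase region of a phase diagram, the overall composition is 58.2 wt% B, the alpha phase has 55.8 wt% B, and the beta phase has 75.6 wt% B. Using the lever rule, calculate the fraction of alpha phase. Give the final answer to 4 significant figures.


f_alpha = (C_beta - C0) / (C_beta - C_alpha)
f_alpha = (75.6 - 58.2) / (75.6 - 55.8)
f_alpha = 0.8788


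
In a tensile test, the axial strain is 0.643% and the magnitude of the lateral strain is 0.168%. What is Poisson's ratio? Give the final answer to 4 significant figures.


nu = -epsilon_lat / epsilon_axial
Lateral strain is contraction (negative), so using magnitudes:
nu = 0.168 / 0.643
nu = 0.2613


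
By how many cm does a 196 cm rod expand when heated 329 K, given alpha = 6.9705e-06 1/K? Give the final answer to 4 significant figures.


dL = L0 * alpha * dT
dL = 196 * 6.9705e-06 * 329
dL = 0.4495 cm


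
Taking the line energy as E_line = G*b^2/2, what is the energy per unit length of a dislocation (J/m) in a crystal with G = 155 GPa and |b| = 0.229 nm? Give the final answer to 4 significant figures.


E = G*b^2/2
b = 0.229 nm = 2.29e-10 m
G = 155 GPa = 1.55e+11 Pa
E = 0.5 * 1.55e+11 * (2.29e-10)^2
E = 4.064e-09 J/m


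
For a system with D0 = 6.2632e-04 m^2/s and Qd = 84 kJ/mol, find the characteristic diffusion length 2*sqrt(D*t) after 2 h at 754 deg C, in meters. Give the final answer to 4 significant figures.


Step 1: D = D0 * exp(-Qd/(R*T))
T = 1027.15 K
D = 6.2632e-04 * exp(-84e3 / (8.314 * 1027.15)) = 3.34896e-08 m^2/s
Step 2: L = 2*sqrt(D*t)
t = 2 h = 7200 s
L = 2*sqrt(3.34896e-08 * 7200) = 0.03106 m


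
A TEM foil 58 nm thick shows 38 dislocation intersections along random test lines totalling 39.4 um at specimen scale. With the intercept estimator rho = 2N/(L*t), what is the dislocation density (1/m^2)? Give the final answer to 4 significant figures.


rho = 2N / (L * t)
L = 39.4 um = 3.94e-05 m, t = 58 nm = 5.8e-08 m
rho = 2 * 38 / (3.94e-05 * 5.8e-08)
rho = 3.326e+13 1/m^2


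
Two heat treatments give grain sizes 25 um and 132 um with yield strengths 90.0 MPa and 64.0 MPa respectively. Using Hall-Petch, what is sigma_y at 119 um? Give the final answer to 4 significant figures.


sigma_y = sigma0 + k / sqrt(d)
1/sqrt(d1) = 1/sqrt(2.5e-05) = 200;  1/sqrt(d2) = 87.0388
k = (sigma1 - sigma2) / (1/sqrt(d1) - 1/sqrt(d2)) = (90.0 - 64.0) / (200 - 87.0388) = 0.230168 MPa*m^0.5
sigma0 = sigma1 - k/sqrt(d1) = 90.0 - 0.230168*200 = 43.9665 MPa
sigma_y(d3) = 43.9665 + 0.230168 / sqrt(1.19e-04) = 65.07 MPa


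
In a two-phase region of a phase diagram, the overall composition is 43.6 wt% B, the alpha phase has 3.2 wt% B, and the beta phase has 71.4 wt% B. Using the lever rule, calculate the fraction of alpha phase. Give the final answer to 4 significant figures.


f_alpha = (C_beta - C0) / (C_beta - C_alpha)
f_alpha = (71.4 - 43.6) / (71.4 - 3.2)
f_alpha = 0.4076


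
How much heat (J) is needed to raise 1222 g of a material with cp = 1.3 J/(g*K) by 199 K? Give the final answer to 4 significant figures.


Q = m * cp * dT
Q = 1222 * 1.3 * 199
Q = 316100 J


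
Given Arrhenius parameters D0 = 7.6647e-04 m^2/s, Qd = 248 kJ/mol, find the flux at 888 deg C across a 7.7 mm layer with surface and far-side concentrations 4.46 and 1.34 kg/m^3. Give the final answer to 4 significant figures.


Step 1: D = D0 * exp(-Qd/(R*T))
T = 888 + 273.15 = 1161.15 K
D = 7.6647e-04 * exp(-248e3 / (8.314 * 1161.15)) = 5.34253e-15 m^2/s
Step 2: J = D * (C1 - C2) / dx
J = 5.34253e-15 * (4.46 - 1.34) / 7.7e-03
J = 2.165e-12 kg/(m^2*s)


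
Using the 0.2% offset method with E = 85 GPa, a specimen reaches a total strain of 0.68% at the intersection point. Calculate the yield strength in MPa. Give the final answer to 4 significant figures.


Offset strain = 0.002
Elastic strain at yield = total_strain - offset = 6.8e-03 - 0.002 = 4.8e-03
sigma_y = E * elastic_strain = 85000 * 4.8e-03
sigma_y = 408 MPa


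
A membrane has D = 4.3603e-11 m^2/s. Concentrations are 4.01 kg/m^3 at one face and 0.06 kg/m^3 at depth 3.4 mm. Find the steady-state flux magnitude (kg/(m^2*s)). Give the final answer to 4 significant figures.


J = -D * (dC/dx) = D * (C1 - C2) / dx
J = 4.3603e-11 * (4.01 - 0.06) / 3.4e-03
J = 5.066e-08 kg/(m^2*s)


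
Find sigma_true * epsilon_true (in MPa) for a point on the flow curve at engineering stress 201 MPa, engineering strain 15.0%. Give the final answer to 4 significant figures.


sigma_true = sigma_eng * (1 + epsilon_eng)
sigma_true = 201 * (1 + 0.15) = 231.15 MPa
epsilon_true = ln(1 + epsilon_eng)
epsilon_true = ln(1 + 0.15) = 0.139762
sigma_true * epsilon_true = 231.15 * 0.139762 = 32.31 MPa


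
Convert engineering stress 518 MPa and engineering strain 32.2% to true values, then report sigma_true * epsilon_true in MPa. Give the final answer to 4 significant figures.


sigma_true = sigma_eng * (1 + epsilon_eng)
sigma_true = 518 * (1 + 0.322) = 684.796 MPa
epsilon_true = ln(1 + epsilon_eng)
epsilon_true = ln(1 + 0.322) = 0.279146
sigma_true * epsilon_true = 684.796 * 0.279146 = 191.2 MPa


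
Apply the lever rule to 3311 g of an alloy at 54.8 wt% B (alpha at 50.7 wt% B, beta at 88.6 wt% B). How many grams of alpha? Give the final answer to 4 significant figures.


f_alpha = (C_beta - C0) / (C_beta - C_alpha)
f_alpha = (88.6 - 54.8) / (88.6 - 50.7) = 0.891821
m_alpha = f_alpha * m_total = 0.891821 * 3311 = 2953 g


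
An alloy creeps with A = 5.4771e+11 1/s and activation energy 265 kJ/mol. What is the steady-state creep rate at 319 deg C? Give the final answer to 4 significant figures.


rate = A * exp(-Q / (R*T))
T = 319 + 273.15 = 592.15 K
rate = 5.4771e+11 * exp(-265e3 / (8.314 * 592.15))
rate = 2.299e-12 1/s


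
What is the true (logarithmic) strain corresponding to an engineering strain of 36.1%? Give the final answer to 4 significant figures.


epsilon_true = ln(1 + epsilon_eng)
epsilon_true = ln(1 + 0.361)
epsilon_true = 0.3082


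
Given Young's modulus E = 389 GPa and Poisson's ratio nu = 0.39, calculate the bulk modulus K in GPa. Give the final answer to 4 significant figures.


K = E / (3*(1-2*nu))
K = 389 / (3*(1-2*0.39))
K = 589.4 GPa


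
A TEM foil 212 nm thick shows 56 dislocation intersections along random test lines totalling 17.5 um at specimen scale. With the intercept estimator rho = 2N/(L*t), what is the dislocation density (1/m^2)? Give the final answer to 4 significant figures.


rho = 2N / (L * t)
L = 17.5 um = 1.75e-05 m, t = 212 nm = 2.12e-07 m
rho = 2 * 56 / (1.75e-05 * 2.12e-07)
rho = 3.019e+13 1/m^2


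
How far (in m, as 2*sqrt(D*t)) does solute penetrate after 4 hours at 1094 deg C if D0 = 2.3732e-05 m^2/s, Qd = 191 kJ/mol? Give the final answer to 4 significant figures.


Step 1: D = D0 * exp(-Qd/(R*T))
T = 1367.15 K
D = 2.3732e-05 * exp(-191e3 / (8.314 * 1367.15)) = 1.19548e-12 m^2/s
Step 2: L = 2*sqrt(D*t)
t = 4 h = 14400 s
L = 2*sqrt(1.19548e-12 * 14400) = 2.624e-04 m


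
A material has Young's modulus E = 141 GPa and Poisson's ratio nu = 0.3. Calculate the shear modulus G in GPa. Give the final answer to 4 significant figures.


G = E / (2*(1+nu))
G = 141 / (2*(1+0.3))
G = 54.23 GPa


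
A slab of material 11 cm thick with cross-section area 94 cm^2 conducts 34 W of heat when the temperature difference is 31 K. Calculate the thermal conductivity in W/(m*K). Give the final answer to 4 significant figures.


k = Q*L / (A*dT)
L = 0.11 m, A = 9.4e-03 m^2
k = 34 * 0.11 / (9.4e-03 * 31)
k = 12.83 W/(m*K)


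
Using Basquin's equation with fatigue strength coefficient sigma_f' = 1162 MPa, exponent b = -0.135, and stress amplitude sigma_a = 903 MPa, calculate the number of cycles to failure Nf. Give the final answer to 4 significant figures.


sigma_a = sigma_f' * (2*Nf)^b
2*Nf = (sigma_a / sigma_f')^(1/b)
2*Nf = (903 / 1162)^(1/-0.135)
2*Nf = 6.47511
Nf = 3.238 cycles


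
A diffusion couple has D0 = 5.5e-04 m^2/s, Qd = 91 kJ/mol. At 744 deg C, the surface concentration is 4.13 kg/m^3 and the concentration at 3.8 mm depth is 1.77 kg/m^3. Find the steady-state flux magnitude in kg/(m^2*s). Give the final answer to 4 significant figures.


Step 1: D = D0 * exp(-Qd/(R*T))
T = 744 + 273.15 = 1017.15 K
D = 5.5e-04 * exp(-91e3 / (8.314 * 1017.15)) = 1.16678e-08 m^2/s
Step 2: J = D * (C1 - C2) / dx
J = 1.16678e-08 * (4.13 - 1.77) / 3.8e-03
J = 7.246e-06 kg/(m^2*s)


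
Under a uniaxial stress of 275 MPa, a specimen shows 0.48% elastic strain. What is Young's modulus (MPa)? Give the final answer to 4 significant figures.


E = sigma / epsilon
epsilon = 0.48% = 4.8e-03
E = 275 / 4.8e-03
E = 57290 MPa


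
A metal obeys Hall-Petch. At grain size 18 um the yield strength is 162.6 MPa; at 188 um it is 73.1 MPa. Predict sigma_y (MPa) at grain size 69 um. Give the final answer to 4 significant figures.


sigma_y = sigma0 + k / sqrt(d)
1/sqrt(d1) = 1/sqrt(1.8e-05) = 235.702;  1/sqrt(d2) = 72.9325
k = (sigma1 - sigma2) / (1/sqrt(d1) - 1/sqrt(d2)) = (162.6 - 73.1) / (235.702 - 72.9325) = 0.549856 MPa*m^0.5
sigma0 = sigma1 - k/sqrt(d1) = 162.6 - 0.549856*235.702 = 32.9976 MPa
sigma_y(d3) = 32.9976 + 0.549856 / sqrt(6.9e-05) = 99.19 MPa


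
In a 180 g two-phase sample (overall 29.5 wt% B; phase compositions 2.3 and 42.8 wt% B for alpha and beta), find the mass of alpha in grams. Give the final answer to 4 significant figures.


f_alpha = (C_beta - C0) / (C_beta - C_alpha)
f_alpha = (42.8 - 29.5) / (42.8 - 2.3) = 0.328395
m_alpha = f_alpha * m_total = 0.328395 * 180 = 59.11 g


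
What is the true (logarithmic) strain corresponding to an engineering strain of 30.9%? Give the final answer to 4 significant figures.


epsilon_true = ln(1 + epsilon_eng)
epsilon_true = ln(1 + 0.309)
epsilon_true = 0.2693


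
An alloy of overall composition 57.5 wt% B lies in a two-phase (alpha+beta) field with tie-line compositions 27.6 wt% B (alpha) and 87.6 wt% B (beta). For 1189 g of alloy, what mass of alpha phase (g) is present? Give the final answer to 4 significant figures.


f_alpha = (C_beta - C0) / (C_beta - C_alpha)
f_alpha = (87.6 - 57.5) / (87.6 - 27.6) = 0.501667
m_alpha = f_alpha * m_total = 0.501667 * 1189 = 596.5 g


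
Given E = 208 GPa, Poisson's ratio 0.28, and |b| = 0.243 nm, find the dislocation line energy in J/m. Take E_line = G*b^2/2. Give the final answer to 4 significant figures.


Step 1: G = E / (2*(1+nu))
G = 208 / (2*(1+0.28)) = 81.25 GPa = 8.125e+10 Pa
Step 2: E_line = G*b^2/2
b = 0.243 nm = 2.43e-10 m
E_line = 0.5 * 8.125e+10 * (2.43e-10)^2 = 2.399e-09 J/m


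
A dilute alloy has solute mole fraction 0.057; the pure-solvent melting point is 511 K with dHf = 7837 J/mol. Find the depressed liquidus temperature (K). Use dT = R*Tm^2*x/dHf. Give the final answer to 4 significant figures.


dT = R*Tm^2*x / dHf
dT = 8.314 * 511^2 * 0.057 / 7837
dT = 15.7898 K
T_new = 511 - 15.7898 = 495.2 K


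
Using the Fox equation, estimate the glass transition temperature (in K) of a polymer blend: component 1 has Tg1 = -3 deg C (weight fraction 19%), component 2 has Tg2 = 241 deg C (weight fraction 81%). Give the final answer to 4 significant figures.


1/Tg = w1/Tg1 + w2/Tg2 (in Kelvin)
Tg1 = 270.15 K, Tg2 = 514.15 K
1/Tg = 0.19/270.15 + 0.81/514.15
Tg = 438.8 K


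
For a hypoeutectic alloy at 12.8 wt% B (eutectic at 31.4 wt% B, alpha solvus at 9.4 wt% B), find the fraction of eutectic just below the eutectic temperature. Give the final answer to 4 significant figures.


f_primary = (C_e - C0) / (C_e - C_alpha_max)
f_primary = (31.4 - 12.8) / (31.4 - 9.4)
f_primary = 0.845455
f_eutectic = 1 - 0.845455 = 0.1545


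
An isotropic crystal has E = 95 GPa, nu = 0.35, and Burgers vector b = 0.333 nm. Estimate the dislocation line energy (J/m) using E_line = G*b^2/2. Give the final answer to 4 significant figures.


Step 1: G = E / (2*(1+nu))
G = 95 / (2*(1+0.35)) = 35.1852 GPa = 3.51852e+10 Pa
Step 2: E_line = G*b^2/2
b = 0.333 nm = 3.33e-10 m
E_line = 0.5 * 3.51852e+10 * (3.33e-10)^2 = 1.951e-09 J/m


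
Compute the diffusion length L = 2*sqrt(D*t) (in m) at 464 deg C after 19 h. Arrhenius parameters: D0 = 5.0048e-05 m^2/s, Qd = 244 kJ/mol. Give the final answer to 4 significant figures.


Step 1: D = D0 * exp(-Qd/(R*T))
T = 737.15 K
D = 5.0048e-05 * exp(-244e3 / (8.314 * 737.15)) = 2.56365e-22 m^2/s
Step 2: L = 2*sqrt(D*t)
t = 19 h = 68400 s
L = 2*sqrt(2.56365e-22 * 68400) = 8.375e-09 m


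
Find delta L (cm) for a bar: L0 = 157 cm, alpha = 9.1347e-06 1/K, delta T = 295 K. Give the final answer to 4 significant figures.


dL = L0 * alpha * dT
dL = 157 * 9.1347e-06 * 295
dL = 0.4231 cm


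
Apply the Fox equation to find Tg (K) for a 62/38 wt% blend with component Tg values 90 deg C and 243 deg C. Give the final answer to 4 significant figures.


1/Tg = w1/Tg1 + w2/Tg2 (in Kelvin)
Tg1 = 363.15 K, Tg2 = 516.15 K
1/Tg = 0.62/363.15 + 0.38/516.15
Tg = 409.2 K


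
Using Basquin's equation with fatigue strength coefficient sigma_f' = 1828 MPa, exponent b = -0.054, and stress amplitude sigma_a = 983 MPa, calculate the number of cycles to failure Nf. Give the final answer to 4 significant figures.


sigma_a = sigma_f' * (2*Nf)^b
2*Nf = (sigma_a / sigma_f')^(1/b)
2*Nf = (983 / 1828)^(1/-0.054)
2*Nf = 97568.3
Nf = 48780 cycles


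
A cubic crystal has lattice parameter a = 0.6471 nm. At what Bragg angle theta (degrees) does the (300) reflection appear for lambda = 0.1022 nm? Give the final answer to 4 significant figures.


d = a / sqrt(h^2+k^2+l^2)
d = 0.6471 / sqrt(9) = 0.2157 nm
lambda = 2*d*sin(theta)  =>  sin(theta) = lambda / (2*d)
sin(theta) = 0.1022 / (2 * 0.2157) = 0.236903
theta = 13.7 deg


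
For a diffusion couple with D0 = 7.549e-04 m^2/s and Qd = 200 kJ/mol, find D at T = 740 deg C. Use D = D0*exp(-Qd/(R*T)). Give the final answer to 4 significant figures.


D = D0 * exp(-Qd / (R*T))
T = 1013.15 K
D = 7.549e-04 * exp(-200e3 / (8.314 * 1013.15))
D = 3.683e-14 m^2/s


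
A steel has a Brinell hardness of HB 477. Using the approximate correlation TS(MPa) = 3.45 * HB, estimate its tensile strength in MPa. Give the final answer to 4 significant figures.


TS (MPa) = 3.45 * HB
TS = 3.45 * 477
TS = 1646 MPa


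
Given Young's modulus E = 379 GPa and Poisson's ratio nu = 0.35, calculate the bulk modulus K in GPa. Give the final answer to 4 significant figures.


K = E / (3*(1-2*nu))
K = 379 / (3*(1-2*0.35))
K = 421.1 GPa


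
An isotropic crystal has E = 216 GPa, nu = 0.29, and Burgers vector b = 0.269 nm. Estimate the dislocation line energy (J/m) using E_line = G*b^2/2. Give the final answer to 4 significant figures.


Step 1: G = E / (2*(1+nu))
G = 216 / (2*(1+0.29)) = 83.7209 GPa = 8.37209e+10 Pa
Step 2: E_line = G*b^2/2
b = 0.269 nm = 2.69e-10 m
E_line = 0.5 * 8.37209e+10 * (2.69e-10)^2 = 3.029e-09 J/m


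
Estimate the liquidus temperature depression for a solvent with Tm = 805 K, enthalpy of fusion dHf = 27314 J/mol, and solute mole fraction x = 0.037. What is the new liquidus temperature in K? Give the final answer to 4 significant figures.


dT = R*Tm^2*x / dHf
dT = 8.314 * 805^2 * 0.037 / 27314
dT = 7.29824 K
T_new = 805 - 7.29824 = 797.7 K


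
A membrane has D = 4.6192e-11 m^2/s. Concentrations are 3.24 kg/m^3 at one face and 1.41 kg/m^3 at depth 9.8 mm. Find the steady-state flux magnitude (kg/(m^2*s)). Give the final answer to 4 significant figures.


J = -D * (dC/dx) = D * (C1 - C2) / dx
J = 4.6192e-11 * (3.24 - 1.41) / 9.8e-03
J = 8.626e-09 kg/(m^2*s)


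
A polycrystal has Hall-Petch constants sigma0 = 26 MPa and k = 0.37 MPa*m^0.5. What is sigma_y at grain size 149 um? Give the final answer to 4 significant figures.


sigma_y = sigma0 + k / sqrt(d)
d = 149 um = 1.49e-04 m
sigma_y = 26 + 0.37 / sqrt(1.49e-04)
sigma_y = 56.31 MPa


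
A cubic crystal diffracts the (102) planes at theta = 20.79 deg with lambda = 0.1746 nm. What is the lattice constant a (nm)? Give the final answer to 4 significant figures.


d = lambda / (2*sin(theta))
d = 0.1746 / (2*sin(20.79 deg))
d = 0.245954 nm
a = d * sqrt(h^2+k^2+l^2) = 0.245954 * sqrt(5)
a = 0.55 nm


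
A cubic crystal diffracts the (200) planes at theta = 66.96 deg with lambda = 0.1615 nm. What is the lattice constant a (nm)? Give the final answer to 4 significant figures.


d = lambda / (2*sin(theta))
d = 0.1615 / (2*sin(66.96 deg))
d = 0.0877496 nm
a = d * sqrt(h^2+k^2+l^2) = 0.0877496 * sqrt(4)
a = 0.1755 nm


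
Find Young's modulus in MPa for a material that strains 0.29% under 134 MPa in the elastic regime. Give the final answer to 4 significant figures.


E = sigma / epsilon
epsilon = 0.29% = 2.9e-03
E = 134 / 2.9e-03
E = 46210 MPa


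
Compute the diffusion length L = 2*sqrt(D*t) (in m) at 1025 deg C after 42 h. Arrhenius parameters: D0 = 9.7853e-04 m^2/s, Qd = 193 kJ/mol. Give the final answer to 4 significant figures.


Step 1: D = D0 * exp(-Qd/(R*T))
T = 1298.15 K
D = 9.7853e-04 * exp(-193e3 / (8.314 * 1298.15)) = 1.67651e-11 m^2/s
Step 2: L = 2*sqrt(D*t)
t = 42 h = 151200 s
L = 2*sqrt(1.67651e-11 * 151200) = 3.184e-03 m


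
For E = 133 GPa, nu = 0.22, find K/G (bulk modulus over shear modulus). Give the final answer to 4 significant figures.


G = E / (2*(1+nu))
G = 133 / (2*(1+0.22)) = 54.5082 GPa
K = E / (3*(1-2*nu))
K = 133 / (3*(1-2*0.22)) = 79.1667 GPa
K/G = 79.1667 / 54.5082 = 1.452


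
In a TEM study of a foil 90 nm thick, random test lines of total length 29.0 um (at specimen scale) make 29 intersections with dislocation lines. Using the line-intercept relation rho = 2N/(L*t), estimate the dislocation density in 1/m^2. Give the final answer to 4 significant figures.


rho = 2N / (L * t)
L = 29.0 um = 2.9e-05 m, t = 90 nm = 9e-08 m
rho = 2 * 29 / (2.9e-05 * 9e-08)
rho = 2.222e+13 1/m^2


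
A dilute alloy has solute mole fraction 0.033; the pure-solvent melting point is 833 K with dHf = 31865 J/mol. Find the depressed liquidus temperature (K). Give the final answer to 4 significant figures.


dT = R*Tm^2*x / dHf
dT = 8.314 * 833^2 * 0.033 / 31865
dT = 5.97448 K
T_new = 833 - 5.97448 = 827 K


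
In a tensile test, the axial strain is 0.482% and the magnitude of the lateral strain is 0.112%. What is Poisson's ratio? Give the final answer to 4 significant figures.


nu = -epsilon_lat / epsilon_axial
Lateral strain is contraction (negative), so using magnitudes:
nu = 0.112 / 0.482
nu = 0.2324


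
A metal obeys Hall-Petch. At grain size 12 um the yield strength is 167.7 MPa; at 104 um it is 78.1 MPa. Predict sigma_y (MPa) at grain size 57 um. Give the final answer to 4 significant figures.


sigma_y = sigma0 + k / sqrt(d)
1/sqrt(d1) = 1/sqrt(1.2e-05) = 288.675;  1/sqrt(d2) = 98.0581
k = (sigma1 - sigma2) / (1/sqrt(d1) - 1/sqrt(d2)) = (167.7 - 78.1) / (288.675 - 98.0581) = 0.470052 MPa*m^0.5
sigma0 = sigma1 - k/sqrt(d1) = 167.7 - 0.470052*288.675 = 32.0076 MPa
sigma_y(d3) = 32.0076 + 0.470052 / sqrt(5.7e-05) = 94.27 MPa


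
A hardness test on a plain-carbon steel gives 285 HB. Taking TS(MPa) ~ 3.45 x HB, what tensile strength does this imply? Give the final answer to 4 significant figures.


TS (MPa) = 3.45 * HB
TS = 3.45 * 285
TS = 983.3 MPa


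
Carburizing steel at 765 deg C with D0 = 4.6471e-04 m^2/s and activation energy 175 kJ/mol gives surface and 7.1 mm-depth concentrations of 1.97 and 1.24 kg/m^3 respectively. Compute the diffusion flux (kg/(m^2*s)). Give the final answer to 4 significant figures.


Step 1: D = D0 * exp(-Qd/(R*T))
T = 765 + 273.15 = 1038.15 K
D = 4.6471e-04 * exp(-175e3 / (8.314 * 1038.15)) = 7.27308e-13 m^2/s
Step 2: J = D * (C1 - C2) / dx
J = 7.27308e-13 * (1.97 - 1.24) / 7.1e-03
J = 7.478e-11 kg/(m^2*s)


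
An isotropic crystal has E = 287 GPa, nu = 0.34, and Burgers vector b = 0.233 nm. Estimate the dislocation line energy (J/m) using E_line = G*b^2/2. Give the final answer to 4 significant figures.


Step 1: G = E / (2*(1+nu))
G = 287 / (2*(1+0.34)) = 107.09 GPa = 1.0709e+11 Pa
Step 2: E_line = G*b^2/2
b = 0.233 nm = 2.33e-10 m
E_line = 0.5 * 1.0709e+11 * (2.33e-10)^2 = 2.907e-09 J/m


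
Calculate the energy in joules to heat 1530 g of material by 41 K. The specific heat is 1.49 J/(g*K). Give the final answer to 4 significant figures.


Q = m * cp * dT
Q = 1530 * 1.49 * 41
Q = 93470 J


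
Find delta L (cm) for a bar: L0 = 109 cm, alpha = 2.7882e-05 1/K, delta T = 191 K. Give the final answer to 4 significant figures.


dL = L0 * alpha * dT
dL = 109 * 2.7882e-05 * 191
dL = 0.5805 cm


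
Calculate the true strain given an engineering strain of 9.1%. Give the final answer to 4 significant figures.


epsilon_true = ln(1 + epsilon_eng)
epsilon_true = ln(1 + 0.091)
epsilon_true = 0.08709


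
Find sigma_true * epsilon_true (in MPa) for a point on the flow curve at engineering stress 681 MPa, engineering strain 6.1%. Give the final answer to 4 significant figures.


sigma_true = sigma_eng * (1 + epsilon_eng)
sigma_true = 681 * (1 + 0.061) = 722.541 MPa
epsilon_true = ln(1 + epsilon_eng)
epsilon_true = ln(1 + 0.061) = 0.0592119
sigma_true * epsilon_true = 722.541 * 0.0592119 = 42.78 MPa


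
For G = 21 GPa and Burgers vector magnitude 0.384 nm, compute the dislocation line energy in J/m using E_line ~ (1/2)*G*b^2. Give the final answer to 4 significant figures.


E = G*b^2/2
b = 0.384 nm = 3.84e-10 m
G = 21 GPa = 2.1e+10 Pa
E = 0.5 * 2.1e+10 * (3.84e-10)^2
E = 1.548e-09 J/m


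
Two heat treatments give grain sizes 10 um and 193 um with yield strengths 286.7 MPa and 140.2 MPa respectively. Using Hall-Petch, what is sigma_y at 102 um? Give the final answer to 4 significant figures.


sigma_y = sigma0 + k / sqrt(d)
1/sqrt(d1) = 1/sqrt(1e-05) = 316.228;  1/sqrt(d2) = 71.9816
k = (sigma1 - sigma2) / (1/sqrt(d1) - 1/sqrt(d2)) = (286.7 - 140.2) / (316.228 - 71.9816) = 0.599805 MPa*m^0.5
sigma0 = sigma1 - k/sqrt(d1) = 286.7 - 0.599805*316.228 = 97.0251 MPa
sigma_y(d3) = 97.0251 + 0.599805 / sqrt(1.02e-04) = 156.4 MPa


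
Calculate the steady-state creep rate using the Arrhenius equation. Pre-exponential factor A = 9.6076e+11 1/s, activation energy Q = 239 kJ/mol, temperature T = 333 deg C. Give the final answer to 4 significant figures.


rate = A * exp(-Q / (R*T))
T = 333 + 273.15 = 606.15 K
rate = 9.6076e+11 * exp(-239e3 / (8.314 * 606.15))
rate = 2.433e-09 1/s


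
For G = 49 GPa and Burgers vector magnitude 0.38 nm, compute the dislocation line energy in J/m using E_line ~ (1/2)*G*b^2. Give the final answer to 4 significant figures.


E = G*b^2/2
b = 0.38 nm = 3.8e-10 m
G = 49 GPa = 4.9e+10 Pa
E = 0.5 * 4.9e+10 * (3.8e-10)^2
E = 3.538e-09 J/m


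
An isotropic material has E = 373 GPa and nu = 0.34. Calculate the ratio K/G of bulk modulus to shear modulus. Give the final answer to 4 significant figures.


G = E / (2*(1+nu))
G = 373 / (2*(1+0.34)) = 139.179 GPa
K = E / (3*(1-2*nu))
K = 373 / (3*(1-2*0.34)) = 388.542 GPa
K/G = 388.542 / 139.179 = 2.792


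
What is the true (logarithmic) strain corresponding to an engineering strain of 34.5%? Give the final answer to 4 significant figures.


epsilon_true = ln(1 + epsilon_eng)
epsilon_true = ln(1 + 0.345)
epsilon_true = 0.2964


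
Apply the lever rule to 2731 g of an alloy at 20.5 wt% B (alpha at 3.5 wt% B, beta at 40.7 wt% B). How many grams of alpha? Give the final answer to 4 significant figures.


f_alpha = (C_beta - C0) / (C_beta - C_alpha)
f_alpha = (40.7 - 20.5) / (40.7 - 3.5) = 0.543011
m_alpha = f_alpha * m_total = 0.543011 * 2731 = 1483 g


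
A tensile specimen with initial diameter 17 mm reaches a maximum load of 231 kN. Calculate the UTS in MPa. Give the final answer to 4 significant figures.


A0 = pi*(d/2)^2 = pi*(17/2)^2 = 226.98 mm^2
UTS = F_max / A0 = 231*1000 / 226.98
UTS = 1018 MPa


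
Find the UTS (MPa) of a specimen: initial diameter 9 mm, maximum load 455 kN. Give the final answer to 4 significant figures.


A0 = pi*(d/2)^2 = pi*(9/2)^2 = 63.6173 mm^2
UTS = F_max / A0 = 455*1000 / 63.6173
UTS = 7152 MPa


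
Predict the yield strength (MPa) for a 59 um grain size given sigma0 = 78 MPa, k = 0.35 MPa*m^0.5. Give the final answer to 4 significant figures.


sigma_y = sigma0 + k / sqrt(d)
d = 59 um = 5.9e-05 m
sigma_y = 78 + 0.35 / sqrt(5.9e-05)
sigma_y = 123.6 MPa


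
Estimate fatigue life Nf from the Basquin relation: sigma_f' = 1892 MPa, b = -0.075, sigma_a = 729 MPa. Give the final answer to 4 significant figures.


sigma_a = sigma_f' * (2*Nf)^b
2*Nf = (sigma_a / sigma_f')^(1/b)
2*Nf = (729 / 1892)^(1/-0.075)
2*Nf = 333105
Nf = 166600 cycles


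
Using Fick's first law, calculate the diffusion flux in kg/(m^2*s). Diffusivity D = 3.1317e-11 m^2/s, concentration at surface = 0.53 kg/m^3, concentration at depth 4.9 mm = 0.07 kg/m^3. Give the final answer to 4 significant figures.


J = -D * (dC/dx) = D * (C1 - C2) / dx
J = 3.1317e-11 * (0.53 - 0.07) / 4.9e-03
J = 2.94e-09 kg/(m^2*s)


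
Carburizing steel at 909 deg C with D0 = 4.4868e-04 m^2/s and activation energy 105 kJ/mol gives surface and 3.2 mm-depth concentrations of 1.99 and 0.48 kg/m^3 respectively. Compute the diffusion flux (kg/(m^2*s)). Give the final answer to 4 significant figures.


Step 1: D = D0 * exp(-Qd/(R*T))
T = 909 + 273.15 = 1182.15 K
D = 4.4868e-04 * exp(-105e3 / (8.314 * 1182.15)) = 1.02855e-08 m^2/s
Step 2: J = D * (C1 - C2) / dx
J = 1.02855e-08 * (1.99 - 0.48) / 3.2e-03
J = 4.853e-06 kg/(m^2*s)


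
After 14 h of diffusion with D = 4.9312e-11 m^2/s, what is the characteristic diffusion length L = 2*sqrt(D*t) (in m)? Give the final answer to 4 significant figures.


t = 14 hr = 50400 s
Diffusion length = 2*sqrt(D*t)
= 2*sqrt(4.9312e-11 * 50400)
= 3.153e-03 m


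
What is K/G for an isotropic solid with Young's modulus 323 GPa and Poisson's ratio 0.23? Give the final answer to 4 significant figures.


G = E / (2*(1+nu))
G = 323 / (2*(1+0.23)) = 131.301 GPa
K = E / (3*(1-2*nu))
K = 323 / (3*(1-2*0.23)) = 199.383 GPa
K/G = 199.383 / 131.301 = 1.519


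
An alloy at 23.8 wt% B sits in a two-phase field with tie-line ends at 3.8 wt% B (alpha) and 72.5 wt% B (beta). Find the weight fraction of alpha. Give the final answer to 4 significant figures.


f_alpha = (C_beta - C0) / (C_beta - C_alpha)
f_alpha = (72.5 - 23.8) / (72.5 - 3.8)
f_alpha = 0.7089


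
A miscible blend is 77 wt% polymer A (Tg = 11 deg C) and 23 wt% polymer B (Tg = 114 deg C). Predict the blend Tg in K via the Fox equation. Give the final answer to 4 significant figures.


1/Tg = w1/Tg1 + w2/Tg2 (in Kelvin)
Tg1 = 284.15 K, Tg2 = 387.15 K
1/Tg = 0.77/284.15 + 0.23/387.15
Tg = 302.7 K


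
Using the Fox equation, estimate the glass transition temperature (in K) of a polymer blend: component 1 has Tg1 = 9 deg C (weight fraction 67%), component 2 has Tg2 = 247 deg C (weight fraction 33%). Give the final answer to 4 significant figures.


1/Tg = w1/Tg1 + w2/Tg2 (in Kelvin)
Tg1 = 282.15 K, Tg2 = 520.15 K
1/Tg = 0.67/282.15 + 0.33/520.15
Tg = 332.3 K


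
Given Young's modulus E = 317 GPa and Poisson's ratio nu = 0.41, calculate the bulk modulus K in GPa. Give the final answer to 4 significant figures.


K = E / (3*(1-2*nu))
K = 317 / (3*(1-2*0.41))
K = 587 GPa


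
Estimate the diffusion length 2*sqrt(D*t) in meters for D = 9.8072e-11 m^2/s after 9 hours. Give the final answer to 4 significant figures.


t = 9 hr = 32400 s
Diffusion length = 2*sqrt(D*t)
= 2*sqrt(9.8072e-11 * 32400)
= 3.565e-03 m


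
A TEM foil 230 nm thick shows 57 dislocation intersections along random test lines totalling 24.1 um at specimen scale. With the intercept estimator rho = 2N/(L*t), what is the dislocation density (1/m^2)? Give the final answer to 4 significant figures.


rho = 2N / (L * t)
L = 24.1 um = 2.41e-05 m, t = 230 nm = 2.3e-07 m
rho = 2 * 57 / (2.41e-05 * 2.3e-07)
rho = 2.057e+13 1/m^2


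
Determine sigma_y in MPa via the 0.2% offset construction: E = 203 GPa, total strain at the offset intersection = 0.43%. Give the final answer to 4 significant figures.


Offset strain = 0.002
Elastic strain at yield = total_strain - offset = 4.3e-03 - 0.002 = 2.3e-03
sigma_y = E * elastic_strain = 203000 * 2.3e-03
sigma_y = 466.9 MPa


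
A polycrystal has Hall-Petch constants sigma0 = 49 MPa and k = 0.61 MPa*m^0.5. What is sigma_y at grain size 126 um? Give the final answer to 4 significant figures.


sigma_y = sigma0 + k / sqrt(d)
d = 126 um = 1.26e-04 m
sigma_y = 49 + 0.61 / sqrt(1.26e-04)
sigma_y = 103.3 MPa


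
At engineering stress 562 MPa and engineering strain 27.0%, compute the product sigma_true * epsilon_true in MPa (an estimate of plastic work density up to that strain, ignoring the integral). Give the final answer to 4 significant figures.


sigma_true = sigma_eng * (1 + epsilon_eng)
sigma_true = 562 * (1 + 0.27) = 713.74 MPa
epsilon_true = ln(1 + epsilon_eng)
epsilon_true = ln(1 + 0.27) = 0.239017
sigma_true * epsilon_true = 713.74 * 0.239017 = 170.6 MPa


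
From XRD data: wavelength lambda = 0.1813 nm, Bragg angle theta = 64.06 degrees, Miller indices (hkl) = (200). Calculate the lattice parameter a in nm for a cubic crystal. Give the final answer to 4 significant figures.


d = lambda / (2*sin(theta))
d = 0.1813 / (2*sin(64.06 deg))
d = 0.100806 nm
a = d * sqrt(h^2+k^2+l^2) = 0.100806 * sqrt(4)
a = 0.2016 nm


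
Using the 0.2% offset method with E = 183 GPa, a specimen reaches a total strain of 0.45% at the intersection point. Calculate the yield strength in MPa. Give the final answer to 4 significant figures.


Offset strain = 0.002
Elastic strain at yield = total_strain - offset = 4.5e-03 - 0.002 = 2.5e-03
sigma_y = E * elastic_strain = 183000 * 2.5e-03
sigma_y = 457.5 MPa


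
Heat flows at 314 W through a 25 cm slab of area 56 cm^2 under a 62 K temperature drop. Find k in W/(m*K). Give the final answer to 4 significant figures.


k = Q*L / (A*dT)
L = 0.25 m, A = 5.6e-03 m^2
k = 314 * 0.25 / (5.6e-03 * 62)
k = 226.1 W/(m*K)


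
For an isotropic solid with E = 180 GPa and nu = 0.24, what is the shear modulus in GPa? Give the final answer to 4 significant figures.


G = E / (2*(1+nu))
G = 180 / (2*(1+0.24))
G = 72.58 GPa


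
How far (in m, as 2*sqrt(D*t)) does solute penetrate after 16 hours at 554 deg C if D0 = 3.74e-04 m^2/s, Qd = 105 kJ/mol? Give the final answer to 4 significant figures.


Step 1: D = D0 * exp(-Qd/(R*T))
T = 827.15 K
D = 3.74e-04 * exp(-105e3 / (8.314 * 827.15)) = 8.74716e-11 m^2/s
Step 2: L = 2*sqrt(D*t)
t = 16 h = 57600 s
L = 2*sqrt(8.74716e-11 * 57600) = 4.489e-03 m


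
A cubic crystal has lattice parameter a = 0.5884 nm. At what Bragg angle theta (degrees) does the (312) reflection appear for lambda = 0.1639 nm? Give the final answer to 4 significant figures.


d = a / sqrt(h^2+k^2+l^2)
d = 0.5884 / sqrt(14) = 0.157257 nm
lambda = 2*d*sin(theta)  =>  sin(theta) = lambda / (2*d)
sin(theta) = 0.1639 / (2 * 0.157257) = 0.521123
theta = 31.41 deg


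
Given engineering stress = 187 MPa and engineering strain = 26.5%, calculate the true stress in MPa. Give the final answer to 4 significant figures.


sigma_true = sigma_eng * (1 + epsilon_eng)
sigma_true = 187 * (1 + 0.265)
sigma_true = 236.6 MPa


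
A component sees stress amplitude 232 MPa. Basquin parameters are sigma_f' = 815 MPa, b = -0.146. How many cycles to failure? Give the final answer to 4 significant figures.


sigma_a = sigma_f' * (2*Nf)^b
2*Nf = (sigma_a / sigma_f')^(1/b)
2*Nf = (232 / 815)^(1/-0.146)
2*Nf = 5463.4
Nf = 2732 cycles


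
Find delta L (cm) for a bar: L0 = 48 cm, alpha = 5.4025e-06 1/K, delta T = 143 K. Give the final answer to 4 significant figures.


dL = L0 * alpha * dT
dL = 48 * 5.4025e-06 * 143
dL = 0.03708 cm


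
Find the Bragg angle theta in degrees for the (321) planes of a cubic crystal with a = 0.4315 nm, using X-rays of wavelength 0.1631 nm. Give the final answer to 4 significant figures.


d = a / sqrt(h^2+k^2+l^2)
d = 0.4315 / sqrt(14) = 0.115323 nm
lambda = 2*d*sin(theta)  =>  sin(theta) = lambda / (2*d)
sin(theta) = 0.1631 / (2 * 0.115323) = 0.707143
theta = 45 deg


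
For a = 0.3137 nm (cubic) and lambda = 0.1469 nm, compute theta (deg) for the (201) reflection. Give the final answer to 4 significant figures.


d = a / sqrt(h^2+k^2+l^2)
d = 0.3137 / sqrt(5) = 0.140291 nm
lambda = 2*d*sin(theta)  =>  sin(theta) = lambda / (2*d)
sin(theta) = 0.1469 / (2 * 0.140291) = 0.523555
theta = 31.57 deg


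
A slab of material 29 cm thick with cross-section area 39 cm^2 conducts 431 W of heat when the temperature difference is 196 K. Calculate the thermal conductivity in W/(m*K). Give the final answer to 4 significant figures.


k = Q*L / (A*dT)
L = 0.29 m, A = 3.9e-03 m^2
k = 431 * 0.29 / (3.9e-03 * 196)
k = 163.5 W/(m*K)


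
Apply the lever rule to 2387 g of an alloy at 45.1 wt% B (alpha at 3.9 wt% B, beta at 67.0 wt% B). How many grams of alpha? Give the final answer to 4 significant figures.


f_alpha = (C_beta - C0) / (C_beta - C_alpha)
f_alpha = (67.0 - 45.1) / (67.0 - 3.9) = 0.347068
m_alpha = f_alpha * m_total = 0.347068 * 2387 = 828.5 g


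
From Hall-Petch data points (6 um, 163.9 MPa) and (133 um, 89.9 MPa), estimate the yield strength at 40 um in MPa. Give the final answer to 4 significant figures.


sigma_y = sigma0 + k / sqrt(d)
1/sqrt(d1) = 1/sqrt(6e-06) = 408.248;  1/sqrt(d2) = 86.711
k = (sigma1 - sigma2) / (1/sqrt(d1) - 1/sqrt(d2)) = (163.9 - 89.9) / (408.248 - 86.711) = 0.230144 MPa*m^0.5
sigma0 = sigma1 - k/sqrt(d1) = 163.9 - 0.230144*408.248 = 69.944 MPa
sigma_y(d3) = 69.944 + 0.230144 / sqrt(4e-05) = 106.3 MPa


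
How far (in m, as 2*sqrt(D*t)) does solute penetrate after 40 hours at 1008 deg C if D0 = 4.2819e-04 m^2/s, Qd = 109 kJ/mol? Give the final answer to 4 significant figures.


Step 1: D = D0 * exp(-Qd/(R*T))
T = 1281.15 K
D = 4.2819e-04 * exp(-109e3 / (8.314 * 1281.15)) = 1.53944e-08 m^2/s
Step 2: L = 2*sqrt(D*t)
t = 40 h = 144000 s
L = 2*sqrt(1.53944e-08 * 144000) = 0.09417 m


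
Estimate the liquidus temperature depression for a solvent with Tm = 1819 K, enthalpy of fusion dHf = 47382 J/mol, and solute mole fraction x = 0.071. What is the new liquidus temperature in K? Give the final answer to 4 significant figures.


dT = R*Tm^2*x / dHf
dT = 8.314 * 1819^2 * 0.071 / 47382
dT = 41.2212 K
T_new = 1819 - 41.2212 = 1778 K


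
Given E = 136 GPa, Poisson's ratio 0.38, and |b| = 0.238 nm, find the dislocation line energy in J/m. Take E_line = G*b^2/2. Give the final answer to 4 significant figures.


Step 1: G = E / (2*(1+nu))
G = 136 / (2*(1+0.38)) = 49.2754 GPa = 4.92754e+10 Pa
Step 2: E_line = G*b^2/2
b = 0.238 nm = 2.38e-10 m
E_line = 0.5 * 4.92754e+10 * (2.38e-10)^2 = 1.396e-09 J/m


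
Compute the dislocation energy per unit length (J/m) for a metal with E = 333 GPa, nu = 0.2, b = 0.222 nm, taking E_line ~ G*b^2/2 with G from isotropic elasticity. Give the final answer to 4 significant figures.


Step 1: G = E / (2*(1+nu))
G = 333 / (2*(1+0.2)) = 138.75 GPa = 1.3875e+11 Pa
Step 2: E_line = G*b^2/2
b = 0.222 nm = 2.22e-10 m
E_line = 0.5 * 1.3875e+11 * (2.22e-10)^2 = 3.419e-09 J/m


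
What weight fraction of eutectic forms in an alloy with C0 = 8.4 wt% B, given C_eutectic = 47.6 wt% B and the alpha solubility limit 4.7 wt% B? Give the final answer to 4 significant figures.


f_primary = (C_e - C0) / (C_e - C_alpha_max)
f_primary = (47.6 - 8.4) / (47.6 - 4.7)
f_primary = 0.913753
f_eutectic = 1 - 0.913753 = 0.08625


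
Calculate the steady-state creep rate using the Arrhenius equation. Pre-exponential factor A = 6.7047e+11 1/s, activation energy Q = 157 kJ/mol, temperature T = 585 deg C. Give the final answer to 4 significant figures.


rate = A * exp(-Q / (R*T))
T = 585 + 273.15 = 858.15 K
rate = 6.7047e+11 * exp(-157e3 / (8.314 * 858.15))
rate = 186 1/s


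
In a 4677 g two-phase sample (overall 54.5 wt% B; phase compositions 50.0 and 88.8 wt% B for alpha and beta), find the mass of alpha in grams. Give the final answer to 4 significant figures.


f_alpha = (C_beta - C0) / (C_beta - C_alpha)
f_alpha = (88.8 - 54.5) / (88.8 - 50.0) = 0.884021
m_alpha = f_alpha * m_total = 0.884021 * 4677 = 4135 g


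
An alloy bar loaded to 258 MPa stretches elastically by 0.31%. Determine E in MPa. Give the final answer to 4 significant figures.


E = sigma / epsilon
epsilon = 0.31% = 3.1e-03
E = 258 / 3.1e-03
E = 83230 MPa


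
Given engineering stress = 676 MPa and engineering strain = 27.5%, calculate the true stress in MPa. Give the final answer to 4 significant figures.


sigma_true = sigma_eng * (1 + epsilon_eng)
sigma_true = 676 * (1 + 0.275)
sigma_true = 861.9 MPa


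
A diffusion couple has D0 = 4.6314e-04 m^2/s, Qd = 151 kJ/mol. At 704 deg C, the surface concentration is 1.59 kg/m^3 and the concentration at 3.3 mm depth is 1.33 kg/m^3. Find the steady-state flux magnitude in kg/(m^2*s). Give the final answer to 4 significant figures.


Step 1: D = D0 * exp(-Qd/(R*T))
T = 704 + 273.15 = 977.15 K
D = 4.6314e-04 * exp(-151e3 / (8.314 * 977.15)) = 3.92236e-12 m^2/s
Step 2: J = D * (C1 - C2) / dx
J = 3.92236e-12 * (1.59 - 1.33) / 3.3e-03
J = 3.09e-10 kg/(m^2*s)


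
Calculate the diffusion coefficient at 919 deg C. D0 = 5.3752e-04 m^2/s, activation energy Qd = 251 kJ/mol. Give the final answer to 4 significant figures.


D = D0 * exp(-Qd / (R*T))
T = 1192.15 K
D = 5.3752e-04 * exp(-251e3 / (8.314 * 1192.15))
D = 5.399e-15 m^2/s


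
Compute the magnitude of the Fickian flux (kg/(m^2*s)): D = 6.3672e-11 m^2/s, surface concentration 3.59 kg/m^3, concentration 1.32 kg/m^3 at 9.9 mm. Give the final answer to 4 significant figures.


J = -D * (dC/dx) = D * (C1 - C2) / dx
J = 6.3672e-11 * (3.59 - 1.32) / 9.9e-03
J = 1.46e-08 kg/(m^2*s)


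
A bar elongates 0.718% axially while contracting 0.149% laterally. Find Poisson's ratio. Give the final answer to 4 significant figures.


nu = -epsilon_lat / epsilon_axial
Lateral strain is contraction (negative), so using magnitudes:
nu = 0.149 / 0.718
nu = 0.2075


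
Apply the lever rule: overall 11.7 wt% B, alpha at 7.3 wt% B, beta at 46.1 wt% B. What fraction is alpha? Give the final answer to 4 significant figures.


f_alpha = (C_beta - C0) / (C_beta - C_alpha)
f_alpha = (46.1 - 11.7) / (46.1 - 7.3)
f_alpha = 0.8866


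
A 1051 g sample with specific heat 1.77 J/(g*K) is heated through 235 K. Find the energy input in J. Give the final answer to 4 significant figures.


Q = m * cp * dT
Q = 1051 * 1.77 * 235
Q = 437200 J


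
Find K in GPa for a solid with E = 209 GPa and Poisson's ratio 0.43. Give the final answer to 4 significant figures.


K = E / (3*(1-2*nu))
K = 209 / (3*(1-2*0.43))
K = 497.6 GPa


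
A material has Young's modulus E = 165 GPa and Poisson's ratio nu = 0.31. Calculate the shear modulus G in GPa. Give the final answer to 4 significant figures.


G = E / (2*(1+nu))
G = 165 / (2*(1+0.31))
G = 62.98 GPa


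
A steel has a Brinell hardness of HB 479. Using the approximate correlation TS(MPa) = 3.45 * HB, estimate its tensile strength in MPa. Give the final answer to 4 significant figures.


TS (MPa) = 3.45 * HB
TS = 3.45 * 479
TS = 1653 MPa


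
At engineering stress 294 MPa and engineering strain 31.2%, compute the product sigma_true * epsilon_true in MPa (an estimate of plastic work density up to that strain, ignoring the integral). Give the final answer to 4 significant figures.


sigma_true = sigma_eng * (1 + epsilon_eng)
sigma_true = 294 * (1 + 0.312) = 385.728 MPa
epsilon_true = ln(1 + epsilon_eng)
epsilon_true = ln(1 + 0.312) = 0.271553
sigma_true * epsilon_true = 385.728 * 0.271553 = 104.7 MPa


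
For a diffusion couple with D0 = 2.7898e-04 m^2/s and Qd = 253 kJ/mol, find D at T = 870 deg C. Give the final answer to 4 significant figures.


D = D0 * exp(-Qd / (R*T))
T = 1143.15 K
D = 2.7898e-04 * exp(-253e3 / (8.314 * 1143.15))
D = 7.668e-16 m^2/s
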